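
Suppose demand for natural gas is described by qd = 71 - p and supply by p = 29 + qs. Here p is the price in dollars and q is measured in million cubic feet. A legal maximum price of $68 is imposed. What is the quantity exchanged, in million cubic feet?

21

Rearranging supply gives qs = p - 29. Equilibrium: 71 - p = p - 29, so 100 = 2p and p* = 50, q* = 21.
Since 68 is above p* = 50, the ceiling does not bind and the free-market outcome prevails.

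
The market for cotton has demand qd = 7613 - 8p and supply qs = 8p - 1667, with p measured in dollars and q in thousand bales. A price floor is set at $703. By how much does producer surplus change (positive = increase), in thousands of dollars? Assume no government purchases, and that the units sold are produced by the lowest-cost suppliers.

Without the control the market clears where 7613 - 8p = 8p - 1667, i.e. p* = 580 and q* = 2973.
Since 703 > 580, the floor is binding.
At p = 703: qd = 7613 - 8·703 = 1989 and qs = 8·703 - 1667 = 3957.
Producer surplus without the control is ½ · (580 - 208.375) · 2973 = 552420.5625.
With the floor, 1989 units are sold at 703. The supply price at q = 1989 is 457, so PS = ½ · [(703 - 208.375) + (703 - 457)] · 1989 = 736551.5625.
Change in producer surplus = 736551.5625 - 552420.5625 = 184131.

184131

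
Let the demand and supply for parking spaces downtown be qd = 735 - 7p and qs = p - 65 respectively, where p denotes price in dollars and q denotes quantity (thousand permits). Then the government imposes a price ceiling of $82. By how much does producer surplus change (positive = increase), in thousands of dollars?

Without the control the market clears where 735 - 7p = p - 65, i.e. p* = 100 and q* = 35.
Because the ceiling (82) lies below the market-clearing price, it is binding.
At p = 82: qd = 735 - 7·82 = 161 and qs = 82 - 65 = 17.
Producer surplus without the control is ½ · (100 - 65) · 35 = 612.5.
With the ceiling, producers sell 17 units at 82, so PS = ½ · (82 - 65) · 17 = 144.5.
Change in producer surplus = 144.5 - 612.5 = -468.

-468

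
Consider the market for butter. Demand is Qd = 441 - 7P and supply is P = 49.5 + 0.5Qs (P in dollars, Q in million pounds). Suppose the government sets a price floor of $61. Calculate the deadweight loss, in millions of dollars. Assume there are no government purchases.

15.75

Rearranging supply gives Qs = 2P - 99. In a free market, 441 - 7P = 2P - 99 gives the equilibrium P* = 60, Q* = 21.
Since 61 > 60, the floor is binding.
At P = 61: Qd = 441 - 7·61 = 14 and Qs = 2·61 - 99 = 23.
Quantity traded falls to 14. At Q = 14 the demand price is (441 - 14)/7 = 61 and the supply price is (99 + 14)/2 = 56.5.
Deadweight loss = ½ · (61 - 56.5) · (21 - 14) = ½ · 4.5 · 7 = 15.75.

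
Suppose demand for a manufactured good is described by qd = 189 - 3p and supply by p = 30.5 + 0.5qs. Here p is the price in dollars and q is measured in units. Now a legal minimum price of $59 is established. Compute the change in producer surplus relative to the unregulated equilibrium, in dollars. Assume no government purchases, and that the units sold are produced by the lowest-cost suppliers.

Rearranging supply gives qs = 2p - 61. Equilibrium: 189 - 3p = 2p - 61, so 250 = 5p and p* = 50, q* = 39.
Because the floor (59) lies above the market-clearing price, it is binding.
At p = 59: qd = 189 - 3·59 = 12 and qs = 2·59 - 61 = 57.
Producer surplus without the control is ½ · (50 - 30.5) · 39 = 380.25.
With the floor, 12 units are sold at 59. The supply price at q = 12 is 36.5, so PS = ½ · [(59 - 30.5) + (59 - 36.5)] · 12 = 306.
Change in producer surplus = 306 - 380.25 = -74.25.

-74.25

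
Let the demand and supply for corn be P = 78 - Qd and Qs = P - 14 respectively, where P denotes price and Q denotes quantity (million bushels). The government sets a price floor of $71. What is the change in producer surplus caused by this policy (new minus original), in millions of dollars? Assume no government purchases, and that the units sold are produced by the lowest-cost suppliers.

-137.5

Rearranging demand gives Qd = 78 - P. In a free market, 78 - P = P - 14 gives the equilibrium P* = 46, Q* = 32.
Because the floor (71) lies above the market-clearing price, it is binding.
At P = 71: Qd = 78 - 71 = 7 and Qs = 71 - 14 = 57.
Producer surplus without the control is ½ · (46 - 14) · 32 = 512.
With the floor, 7 units are sold at 71. The supply price at Q = 7 is 21, so PS = ½ · [(71 - 14) + (71 - 21)] · 7 = 374.5.
Change in producer surplus = 374.5 - 512 = -137.5.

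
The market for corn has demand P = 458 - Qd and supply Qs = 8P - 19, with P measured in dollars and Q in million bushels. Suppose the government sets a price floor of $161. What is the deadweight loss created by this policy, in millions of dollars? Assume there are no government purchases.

6561

Rearranging demand gives Qd = 458 - P. In a free market, 458 - P = 8P - 19 gives the equilibrium P* = 53, Q* = 405.
Because the floor (161) lies above the market-clearing price, it is binding.
At P = 161: Qd = 458 - 161 = 297 and Qs = 8·161 - 19 = 1269.
Quantity traded falls to 297. At Q = 297 the demand price is 458 - 297 = 161 and the supply price is (19 + 297)/8 = 39.5.
Deadweight loss = ½ · (161 - 39.5) · (405 - 297) = ½ · 121.5 · 108 = 6561.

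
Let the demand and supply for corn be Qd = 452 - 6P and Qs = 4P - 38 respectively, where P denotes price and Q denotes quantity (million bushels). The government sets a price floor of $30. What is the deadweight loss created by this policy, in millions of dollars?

Equilibrium: 452 - 6P = 4P - 38, so 490 = 10P and P* = 49, Q* = 158.
Since 30 is below P* = 49, the floor does not bind and the free-market outcome prevails.
Since the control does not bind, no trades are prevented and deadweight loss is zero.

0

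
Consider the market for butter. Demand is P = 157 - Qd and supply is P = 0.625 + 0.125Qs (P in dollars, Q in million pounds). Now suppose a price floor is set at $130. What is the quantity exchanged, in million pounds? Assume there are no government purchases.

27

Rearranging demand gives Qd = 157 - P; rearranging supply gives Qs = 8P - 5. In a free market, 157 - P = 8P - 5 gives the equilibrium P* = 18, Q* = 139.
Because the floor (130) lies above the market-clearing price, it is binding.
At P = 130: Qd = 157 - 130 = 27 and Qs = 8·130 - 5 = 1035.
The quantity actually transacted is the short side, demand: 27.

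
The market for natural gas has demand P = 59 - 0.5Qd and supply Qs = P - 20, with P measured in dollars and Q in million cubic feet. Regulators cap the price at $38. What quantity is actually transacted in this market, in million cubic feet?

18

Rearranging demand gives Qd = 118 - 2P. In a free market, 118 - 2P = P - 20 gives the equilibrium P* = 46, Q* = 26.
Because the ceiling (38) lies below the market-clearing price, it is binding.
At P = 38: Qd = 118 - 2·38 = 42 and Qs = 38 - 20 = 18.
The quantity actually transacted is the short side, supply: 18.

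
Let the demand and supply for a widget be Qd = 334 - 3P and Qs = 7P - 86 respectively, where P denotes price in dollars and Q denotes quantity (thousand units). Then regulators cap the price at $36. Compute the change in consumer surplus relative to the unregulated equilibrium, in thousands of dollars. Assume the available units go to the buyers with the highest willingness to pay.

702

Equilibrium: 334 - 3P = 7P - 86, so 420 = 10P and P* = 42, Q* = 208.
Because the ceiling (36) lies below the market-clearing price, it is binding.
At P = 36: Qd = 334 - 3·36 = 226 and Qs = 7·36 - 86 = 166.
Consumer surplus without the control is ½ · (334/3 - 42) · 208 = 21632/3.
With the ceiling, 166 units are sold at 36 (assume they go to the highest-value buyers). The demand price at Q = 166 is 56, so CS = ½ · [(334/3 - 36) + (56 - 36)] · 166 = 23738/3.
Change in consumer surplus = 23738/3 - 21632/3 = 702.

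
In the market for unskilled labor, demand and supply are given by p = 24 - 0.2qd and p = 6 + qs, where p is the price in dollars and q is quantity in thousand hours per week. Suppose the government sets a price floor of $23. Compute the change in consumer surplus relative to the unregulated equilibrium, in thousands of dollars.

Rearranging demand gives qd = 120 - 5p; rearranging supply gives qs = p - 6. Without the control the market clears where 120 - 5p = p - 6, i.e. p* = 21 and q* = 15.
The floor of 23 is above the equilibrium price 21, so it binds.
At p = 23: qd = 120 - 5·23 = 5 and qs = 23 - 6 = 17.
Consumer surplus without the control is ½ · (24 - 21) · 15 = 22.5.
With the floor, consumers buy 5 units at 23, so CS = ½ · (24 - 23) · 5 = 2.5.
Change in consumer surplus = 2.5 - 22.5 = -20.

-20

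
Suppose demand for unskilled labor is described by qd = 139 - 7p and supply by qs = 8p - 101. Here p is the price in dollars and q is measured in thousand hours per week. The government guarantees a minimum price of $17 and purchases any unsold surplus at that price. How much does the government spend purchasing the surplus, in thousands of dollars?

255

Equilibrium: 139 - 7p = 8p - 101, so 240 = 15p and p* = 16, q* = 27.
Since 17 > 16, the floor is binding.
At p = 17: qd = 139 - 7·17 = 20 and qs = 8·17 - 101 = 35.
Surplus = qs - qd = 15.
Government expenditure = surplus × support price = 15 × 17 = 255.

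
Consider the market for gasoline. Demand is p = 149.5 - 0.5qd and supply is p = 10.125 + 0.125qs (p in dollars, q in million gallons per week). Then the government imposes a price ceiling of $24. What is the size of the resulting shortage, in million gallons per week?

Rearranging demand gives qd = 299 - 2p; rearranging supply gives qs = 8p - 81. Equilibrium: 299 - 2p = 8p - 81, so 380 = 10p and p* = 38, q* = 223.
Because the ceiling (24) lies below the market-clearing price, it is binding.
At p = 24: qd = 299 - 2·24 = 251 and qs = 8·24 - 81 = 111.
Shortage = qd - qs = 251 - 111 = 140.

140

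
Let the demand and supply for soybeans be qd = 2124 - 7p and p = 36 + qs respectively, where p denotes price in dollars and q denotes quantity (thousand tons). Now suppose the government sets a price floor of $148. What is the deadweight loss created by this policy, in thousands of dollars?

0

Rearranging supply gives qs = p - 36. Setting quantity demanded equal to quantity supplied, 2124 - 7p = p - 36, gives p* = 270 and q* = 234.
The floor of 148 is below the equilibrium price 270, so it is not binding; the market clears at p* = 270, q* = 234.
Since the control does not bind, no trades are prevented and deadweight loss is zero.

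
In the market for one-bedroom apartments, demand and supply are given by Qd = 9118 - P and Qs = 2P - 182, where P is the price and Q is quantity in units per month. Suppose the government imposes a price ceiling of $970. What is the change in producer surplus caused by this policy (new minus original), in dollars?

Equilibrium: 9118 - P = 2P - 182, so 9300 = 3P and P* = 3100, Q* = 6018.
The ceiling of 970 is below the equilibrium price 3100, so it binds.
At P = 970: Qd = 9118 - 970 = 8148 and Qs = 2·970 - 182 = 1758.
Producer surplus without the control is ½ · (3100 - 91) · 6018 = 9054081.
With the ceiling, producers sell 1758 units at 970, so PS = ½ · (970 - 91) · 1758 = 772641.
Change in producer surplus = 772641 - 9054081 = -8281440.

-8281440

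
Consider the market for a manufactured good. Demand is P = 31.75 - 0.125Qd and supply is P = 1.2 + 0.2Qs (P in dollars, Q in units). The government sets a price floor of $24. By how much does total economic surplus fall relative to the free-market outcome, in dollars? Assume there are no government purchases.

166.4

Rearranging demand gives Qd = 254 - 8P; rearranging supply gives Qs = 5P - 6. Setting quantity demanded equal to quantity supplied, 254 - 8P = 5P - 6, gives P* = 20 and Q* = 94.
The floor of 24 is above the equilibrium price 20, so it binds.
At P = 24: Qd = 254 - 8·24 = 62 and Qs = 5·24 - 6 = 114.
Quantity traded falls to 62. At Q = 62 the demand price is (254 - 62)/8 = 24 and the supply price is (6 + 62)/5 = 13.6.
Deadweight loss = ½ · (24 - 13.6) · (94 - 62) = ½ · 10.4 · 32 = 166.4.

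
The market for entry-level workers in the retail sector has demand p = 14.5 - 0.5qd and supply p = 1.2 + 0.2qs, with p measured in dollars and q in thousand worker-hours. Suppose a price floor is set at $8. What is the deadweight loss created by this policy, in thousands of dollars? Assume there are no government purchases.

Rearranging demand gives qd = 29 - 2p; rearranging supply gives qs = 5p - 6. In a free market, 29 - 2p = 5p - 6 gives the equilibrium p* = 5, q* = 19.
Since 8 > 5, the floor is binding.
At p = 8: qd = 29 - 2·8 = 13 and qs = 5·8 - 6 = 34.
Quantity traded falls to 13. At q = 13 the demand price is (29 - 13)/2 = 8 and the supply price is (6 + 13)/5 = 3.8.
Deadweight loss = ½ · (8 - 3.8) · (19 - 13) = ½ · 4.2 · 6 = 12.6.

12.6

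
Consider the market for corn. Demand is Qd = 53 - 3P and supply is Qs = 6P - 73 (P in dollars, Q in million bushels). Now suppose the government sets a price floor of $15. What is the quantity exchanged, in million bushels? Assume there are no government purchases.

Equilibrium: 53 - 3P = 6P - 73, so 126 = 9P and P* = 14, Q* = 11.
Because the floor (15) lies above the market-clearing price, it is binding.
At P = 15: Qd = 53 - 3·15 = 8 and Qs = 6·15 - 73 = 17.
The quantity actually transacted is the short side, demand: 8.

8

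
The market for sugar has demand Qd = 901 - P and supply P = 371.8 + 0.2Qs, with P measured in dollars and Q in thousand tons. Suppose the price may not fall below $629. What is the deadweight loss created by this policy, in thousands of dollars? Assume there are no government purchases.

17136.6

Rearranging supply gives Qs = 5P - 1859. In a free market, 901 - P = 5P - 1859 gives the equilibrium P* = 460, Q* = 441.
Since 629 > 460, the floor is binding.
At P = 629: Qd = 901 - 629 = 272 and Qs = 5·629 - 1859 = 1286.
Quantity traded falls to 272. At Q = 272 the demand price is 901 - 272 = 629 and the supply price is (1859 + 272)/5 = 426.2.
Deadweight loss = ½ · (629 - 426.2) · (441 - 272) = ½ · 202.8 · 169 = 17136.6.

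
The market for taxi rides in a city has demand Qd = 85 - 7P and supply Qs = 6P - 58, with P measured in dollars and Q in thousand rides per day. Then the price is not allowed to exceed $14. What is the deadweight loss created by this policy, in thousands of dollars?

Setting quantity demanded equal to quantity supplied, 85 - 7P = 6P - 58, gives P* = 11 and Q* = 8.
Since 14 is above P* = 11, the ceiling does not bind and the free-market outcome prevails.
Since the control does not bind, no trades are prevented and deadweight loss is zero.

0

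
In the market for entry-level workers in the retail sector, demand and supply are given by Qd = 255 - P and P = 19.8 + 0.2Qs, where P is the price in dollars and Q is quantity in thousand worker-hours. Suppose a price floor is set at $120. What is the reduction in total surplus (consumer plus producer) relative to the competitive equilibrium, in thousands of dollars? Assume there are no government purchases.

2232.6

Rearranging supply gives Qs = 5P - 99. Without the control the market clears where 255 - P = 5P - 99, i.e. P* = 59 and Q* = 196.
The floor of 120 is above the equilibrium price 59, so it binds.
At P = 120: Qd = 255 - 120 = 135 and Qs = 5·120 - 99 = 501.
Quantity traded falls to 135. At Q = 135 the demand price is 255 - 135 = 120 and the supply price is (99 + 135)/5 = 46.8.
Deadweight loss = ½ · (120 - 46.8) · (196 - 135) = ½ · 73.2 · 61 = 2232.6.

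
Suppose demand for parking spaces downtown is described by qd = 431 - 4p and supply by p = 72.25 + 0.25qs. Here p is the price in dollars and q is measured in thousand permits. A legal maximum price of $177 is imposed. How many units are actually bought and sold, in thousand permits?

Rearranging supply gives qs = 4p - 289. Without the control the market clears where 431 - 4p = 4p - 289, i.e. p* = 90 and q* = 71.
The ceiling of 177 is above the equilibrium price 90, so it is not binding; the market clears at p* = 90, q* = 71.

71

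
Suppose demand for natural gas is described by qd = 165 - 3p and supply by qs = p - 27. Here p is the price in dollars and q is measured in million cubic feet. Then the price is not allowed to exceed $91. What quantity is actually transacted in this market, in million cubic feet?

21

In a free market, 165 - 3p = p - 27 gives the equilibrium p* = 48, q* = 21.
The ceiling of 91 is above the equilibrium price 48, so it is not binding; the market clears at p* = 48, q* = 21.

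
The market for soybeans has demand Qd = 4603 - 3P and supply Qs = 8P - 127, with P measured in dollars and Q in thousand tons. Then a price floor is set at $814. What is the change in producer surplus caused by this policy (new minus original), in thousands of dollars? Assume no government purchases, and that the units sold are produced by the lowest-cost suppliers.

746880

Setting quantity demanded equal to quantity supplied, 4603 - 3P = 8P - 127, gives P* = 430 and Q* = 3313.
Since 814 > 430, the floor is binding.
At P = 814: Qd = 4603 - 3·814 = 2161 and Qs = 8·814 - 127 = 6385.
Producer surplus without the control is ½ · (430 - 15.875) · 3313 = 685998.0625.
With the floor, 2161 units are sold at 814. The supply price at Q = 2161 is 286, so PS = ½ · [(814 - 15.875) + (814 - 286)] · 2161 = 1432878.0625.
Change in producer surplus = 1432878.0625 - 685998.0625 = 746880.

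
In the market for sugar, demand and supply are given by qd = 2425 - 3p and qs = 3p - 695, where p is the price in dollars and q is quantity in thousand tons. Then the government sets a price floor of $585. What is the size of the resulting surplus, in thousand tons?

Without the control the market clears where 2425 - 3p = 3p - 695, i.e. p* = 520 and q* = 865.
Because the floor (585) lies above the market-clearing price, it is binding.
At p = 585: qd = 2425 - 3·585 = 670 and qs = 3·585 - 695 = 1060.
Surplus = qs - qd = 1060 - 670 = 390.

390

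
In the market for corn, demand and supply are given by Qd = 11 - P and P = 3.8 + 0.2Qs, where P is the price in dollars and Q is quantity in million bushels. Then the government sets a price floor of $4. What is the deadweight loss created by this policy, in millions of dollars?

Rearranging supply gives Qs = 5P - 19. In a free market, 11 - P = 5P - 19 gives the equilibrium P* = 5, Q* = 6.
Since 4 is below P* = 5, the floor does not bind and the free-market outcome prevails.
Since the control does not bind, no trades are prevented and deadweight loss is zero.

0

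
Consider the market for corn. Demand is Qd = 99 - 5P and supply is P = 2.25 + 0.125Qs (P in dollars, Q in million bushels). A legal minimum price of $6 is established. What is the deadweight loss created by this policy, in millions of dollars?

0

Rearranging supply gives Qs = 8P - 18. Without the control the market clears where 99 - 5P = 8P - 18, i.e. P* = 9 and Q* = 54.
The floor of 6 is below the equilibrium price 9, so it is not binding; the market clears at P* = 9, Q* = 54.
Since the control does not bind, no trades are prevented and deadweight loss is zero.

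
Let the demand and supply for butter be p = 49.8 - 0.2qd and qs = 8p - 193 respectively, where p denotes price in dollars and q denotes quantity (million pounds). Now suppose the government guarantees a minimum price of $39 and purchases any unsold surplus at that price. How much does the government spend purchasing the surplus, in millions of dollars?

Rearranging demand gives qd = 249 - 5p. In a free market, 249 - 5p = 8p - 193 gives the equilibrium p* = 34, q* = 79.
Since 39 > 34, the floor is binding.
At p = 39: qd = 249 - 5·39 = 54 and qs = 8·39 - 193 = 119.
Surplus = qs - qd = 65.
Government expenditure = surplus × support price = 65 × 39 = 2535.

2535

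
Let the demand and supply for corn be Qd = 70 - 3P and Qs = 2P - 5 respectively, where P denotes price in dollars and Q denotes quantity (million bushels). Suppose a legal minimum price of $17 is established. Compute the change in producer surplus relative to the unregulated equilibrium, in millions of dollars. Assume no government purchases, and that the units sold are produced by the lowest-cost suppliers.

Equilibrium: 70 - 3P = 2P - 5, so 75 = 5P and P* = 15, Q* = 25.
Since 17 > 15, the floor is binding.
At P = 17: Qd = 70 - 3·17 = 19 and Qs = 2·17 - 5 = 29.
Producer surplus without the control is ½ · (15 - 2.5) · 25 = 156.25.
With the floor, 19 units are sold at 17. The supply price at Q = 19 is 12, so PS = ½ · [(17 - 2.5) + (17 - 12)] · 19 = 185.25.
Change in producer surplus = 185.25 - 156.25 = 29.

29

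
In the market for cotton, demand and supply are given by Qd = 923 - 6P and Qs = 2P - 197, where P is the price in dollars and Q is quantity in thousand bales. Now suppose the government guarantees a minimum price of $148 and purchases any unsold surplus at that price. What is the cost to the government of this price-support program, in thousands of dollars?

Setting quantity demanded equal to quantity supplied, 923 - 6P = 2P - 197, gives P* = 140 and Q* = 83.
Since 148 > 140, the floor is binding.
At P = 148: Qd = 923 - 6·148 = 35 and Qs = 2·148 - 197 = 99.
Surplus = Qs - Qd = 64.
Government expenditure = surplus × support price = 64 × 148 = 9472.

9472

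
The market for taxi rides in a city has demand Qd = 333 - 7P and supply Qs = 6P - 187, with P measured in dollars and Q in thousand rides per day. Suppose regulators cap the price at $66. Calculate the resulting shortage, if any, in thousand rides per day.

0

Without the control the market clears where 333 - 7P = 6P - 187, i.e. P* = 40 and Q* = 53.
The ceiling of 66 is above the equilibrium price 40, so it is not binding; the market clears at P* = 40, Q* = 53.
Since the control does not bind, there is no shortage.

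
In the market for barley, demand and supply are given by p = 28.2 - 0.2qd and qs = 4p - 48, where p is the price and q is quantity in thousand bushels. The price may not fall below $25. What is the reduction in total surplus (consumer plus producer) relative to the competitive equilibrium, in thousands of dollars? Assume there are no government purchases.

90

Rearranging demand gives qd = 141 - 5p. Setting quantity demanded equal to quantity supplied, 141 - 5p = 4p - 48, gives p* = 21 and q* = 36.
Because the floor (25) lies above the market-clearing price, it is binding.
At p = 25: qd = 141 - 5·25 = 16 and qs = 4·25 - 48 = 52.
Quantity traded falls to 16. At q = 16 the demand price is (141 - 16)/5 = 25 and the supply price is (48 + 16)/4 = 16.
Deadweight loss = ½ · (25 - 16) · (36 - 16) = ½ · 9 · 20 = 90.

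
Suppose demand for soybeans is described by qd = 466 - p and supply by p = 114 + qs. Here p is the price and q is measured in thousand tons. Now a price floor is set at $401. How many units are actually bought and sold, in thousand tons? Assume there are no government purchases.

65

Rearranging supply gives qs = p - 114. Setting quantity demanded equal to quantity supplied, 466 - p = p - 114, gives p* = 290 and q* = 176.
The floor of 401 is above the equilibrium price 290, so it binds.
At p = 401: qd = 466 - 401 = 65 and qs = 401 - 114 = 287.
The quantity actually transacted is the short side, demand: 65.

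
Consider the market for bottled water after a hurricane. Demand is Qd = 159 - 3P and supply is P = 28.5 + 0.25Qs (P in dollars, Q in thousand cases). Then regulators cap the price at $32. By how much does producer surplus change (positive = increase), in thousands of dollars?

-196

Rearranging supply gives Qs = 4P - 114. Setting quantity demanded equal to quantity supplied, 159 - 3P = 4P - 114, gives P* = 39 and Q* = 42.
Because the ceiling (32) lies below the market-clearing price, it is binding.
At P = 32: Qd = 159 - 3·32 = 63 and Qs = 4·32 - 114 = 14.
Producer surplus without the control is ½ · (39 - 28.5) · 42 = 220.5.
With the ceiling, producers sell 14 units at 32, so PS = ½ · (32 - 28.5) · 14 = 24.5.
Change in producer surplus = 24.5 - 220.5 = -196.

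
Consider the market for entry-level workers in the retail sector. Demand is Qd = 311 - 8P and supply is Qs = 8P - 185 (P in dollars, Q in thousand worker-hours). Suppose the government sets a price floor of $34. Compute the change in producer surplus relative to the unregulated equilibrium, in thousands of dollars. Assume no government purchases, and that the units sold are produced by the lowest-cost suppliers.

81

Setting quantity demanded equal to quantity supplied, 311 - 8P = 8P - 185, gives P* = 31 and Q* = 63.
The floor of 34 is above the equilibrium price 31, so it binds.
At P = 34: Qd = 311 - 8·34 = 39 and Qs = 8·34 - 185 = 87.
Producer surplus without the control is ½ · (31 - 23.125) · 63 = 248.0625.
With the floor, 39 units are sold at 34. The supply price at Q = 39 is 28, so PS = ½ · [(34 - 23.125) + (34 - 28)] · 39 = 329.0625.
Change in producer surplus = 329.0625 - 248.0625 = 81.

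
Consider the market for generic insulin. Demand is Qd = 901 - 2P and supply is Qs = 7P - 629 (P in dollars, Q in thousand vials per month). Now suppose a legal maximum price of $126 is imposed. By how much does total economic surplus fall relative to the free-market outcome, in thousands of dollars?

30492

Equilibrium: 901 - 2P = 7P - 629, so 1530 = 9P and P* = 170, Q* = 561.
Because the ceiling (126) lies below the market-clearing price, it is binding.
At P = 126: Qd = 901 - 2·126 = 649 and Qs = 7·126 - 629 = 253.
Quantity traded falls to 253. At Q = 253 the demand price is (901 - 253)/2 = 324 and the supply price is (629 + 253)/7 = 126.
Deadweight loss = ½ · (324 - 126) · (561 - 253) = ½ · 198 · 308 = 30492.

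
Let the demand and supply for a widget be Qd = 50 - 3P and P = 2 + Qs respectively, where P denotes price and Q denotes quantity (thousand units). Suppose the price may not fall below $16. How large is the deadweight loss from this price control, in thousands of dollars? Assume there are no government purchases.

54

Rearranging supply gives Qs = P - 2. Equilibrium: 50 - 3P = P - 2, so 52 = 4P and P* = 13, Q* = 11.
The floor of 16 is above the equilibrium price 13, so it binds.
At P = 16: Qd = 50 - 3·16 = 2 and Qs = 16 - 2 = 14.
Quantity traded falls to 2. At Q = 2 the demand price is (50 - 2)/3 = 16 and the supply price is 2 + 2 = 4.
Deadweight loss = ½ · (16 - 4) · (11 - 2) = ½ · 12 · 9 = 54.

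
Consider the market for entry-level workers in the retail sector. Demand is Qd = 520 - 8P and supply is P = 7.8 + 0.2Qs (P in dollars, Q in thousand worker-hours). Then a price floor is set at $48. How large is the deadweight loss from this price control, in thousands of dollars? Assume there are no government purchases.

260

Rearranging supply gives Qs = 5P - 39. Equilibrium: 520 - 8P = 5P - 39, so 559 = 13P and P* = 43, Q* = 176.
The floor of 48 is above the equilibrium price 43, so it binds.
At P = 48: Qd = 520 - 8·48 = 136 and Qs = 5·48 - 39 = 201.
Quantity traded falls to 136. At Q = 136 the demand price is (520 - 136)/8 = 48 and the supply price is (39 + 136)/5 = 35.
Deadweight loss = ½ · (48 - 35) · (176 - 136) = ½ · 13 · 40 = 260.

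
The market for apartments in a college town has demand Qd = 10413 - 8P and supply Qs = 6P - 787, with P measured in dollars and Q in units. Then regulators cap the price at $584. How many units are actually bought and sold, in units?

2717

Setting quantity demanded equal to quantity supplied, 10413 - 8P = 6P - 787, gives P* = 800 and Q* = 4013.
Since 584 < 800, the ceiling is binding.
At P = 584: Qd = 10413 - 8·584 = 5741 and Qs = 6·584 - 787 = 2717.
The quantity actually transacted is the short side, supply: 2717.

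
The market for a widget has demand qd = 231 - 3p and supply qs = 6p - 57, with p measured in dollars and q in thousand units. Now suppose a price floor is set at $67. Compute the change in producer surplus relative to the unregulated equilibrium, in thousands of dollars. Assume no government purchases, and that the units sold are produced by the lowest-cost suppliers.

131.25

Equilibrium: 231 - 3p = 6p - 57, so 288 = 9p and p* = 32, q* = 135.
The floor of 67 is above the equilibrium price 32, so it binds.
At p = 67: qd = 231 - 3·67 = 30 and qs = 6·67 - 57 = 345.
Producer surplus without the control is ½ · (32 - 9.5) · 135 = 1518.75.
With the floor, 30 units are sold at 67. The supply price at q = 30 is 14.5, so PS = ½ · [(67 - 9.5) + (67 - 14.5)] · 30 = 1650.
Change in producer surplus = 1650 - 1518.75 = 131.25.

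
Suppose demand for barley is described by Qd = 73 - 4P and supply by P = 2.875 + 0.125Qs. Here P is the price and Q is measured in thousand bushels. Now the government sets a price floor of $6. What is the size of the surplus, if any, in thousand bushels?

Rearranging supply gives Qs = 8P - 23. Equilibrium: 73 - 4P = 8P - 23, so 96 = 12P and P* = 8, Q* = 41.
Since 6 is below P* = 8, the floor does not bind and the free-market outcome prevails.
Since the control does not bind, there is no surplus.

0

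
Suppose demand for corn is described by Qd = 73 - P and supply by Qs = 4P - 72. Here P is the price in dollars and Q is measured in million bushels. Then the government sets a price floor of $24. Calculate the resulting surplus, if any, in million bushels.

0

Equilibrium: 73 - P = 4P - 72, so 145 = 5P and P* = 29, Q* = 44.
Since 24 is below P* = 29, the floor does not bind and the free-market outcome prevails.
Since the control does not bind, there is no surplus.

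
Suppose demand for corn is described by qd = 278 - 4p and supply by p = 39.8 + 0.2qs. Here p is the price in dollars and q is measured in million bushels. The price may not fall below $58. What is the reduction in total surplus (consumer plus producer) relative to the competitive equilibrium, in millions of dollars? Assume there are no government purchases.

Rearranging supply gives qs = 5p - 199. Without the control the market clears where 278 - 4p = 5p - 199, i.e. p* = 53 and q* = 66.
Since 58 > 53, the floor is binding.
At p = 58: qd = 278 - 4·58 = 46 and qs = 5·58 - 199 = 91.
Quantity traded falls to 46. At q = 46 the demand price is (278 - 46)/4 = 58 and the supply price is (199 + 46)/5 = 49.
Deadweight loss = ½ · (58 - 49) · (66 - 46) = ½ · 9 · 20 = 90.

90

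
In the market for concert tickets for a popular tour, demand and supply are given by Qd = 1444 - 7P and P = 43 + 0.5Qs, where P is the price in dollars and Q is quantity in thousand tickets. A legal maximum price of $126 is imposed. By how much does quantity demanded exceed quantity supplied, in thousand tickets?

Rearranging supply gives Qs = 2P - 86. Equilibrium: 1444 - 7P = 2P - 86, so 1530 = 9P and P* = 170, Q* = 254.
The ceiling of 126 is below the equilibrium price 170, so it binds.
At P = 126: Qd = 1444 - 7·126 = 562 and Qs = 2·126 - 86 = 166.
Shortage = Qd - Qs = 562 - 166 = 396.

396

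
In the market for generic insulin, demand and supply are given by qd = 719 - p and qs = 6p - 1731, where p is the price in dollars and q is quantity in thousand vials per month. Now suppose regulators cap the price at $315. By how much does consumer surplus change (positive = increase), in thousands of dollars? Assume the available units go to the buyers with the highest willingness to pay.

-16485

Equilibrium: 719 - p = 6p - 1731, so 2450 = 7p and p* = 350, q* = 369.
Since 315 < 350, the ceiling is binding.
At p = 315: qd = 719 - 315 = 404 and qs = 6·315 - 1731 = 159.
Consumer surplus without the control is ½ · (719 - 350) · 369 = 68080.5.
With the ceiling, 159 units are sold at 315 (assume they go to the highest-value buyers). The demand price at q = 159 is 560, so CS = ½ · [(719 - 315) + (560 - 315)] · 159 = 51595.5.
Change in consumer surplus = 51595.5 - 68080.5 = -16485.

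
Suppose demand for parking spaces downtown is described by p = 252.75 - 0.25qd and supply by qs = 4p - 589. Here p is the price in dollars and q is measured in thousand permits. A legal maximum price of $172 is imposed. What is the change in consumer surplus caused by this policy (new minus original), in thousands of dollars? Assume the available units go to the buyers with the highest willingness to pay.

1204

Rearranging demand gives qd = 1011 - 4p. Equilibrium: 1011 - 4p = 4p - 589, so 1600 = 8p and p* = 200, q* = 211.
The ceiling of 172 is below the equilibrium price 200, so it binds.
At p = 172: qd = 1011 - 4·172 = 323 and qs = 4·172 - 589 = 99.
Consumer surplus without the control is ½ · (252.75 - 200) · 211 = 5565.125.
With the ceiling, 99 units are sold at 172 (assume they go to the highest-value buyers). The demand price at q = 99 is 228, so CS = ½ · [(252.75 - 172) + (228 - 172)] · 99 = 6769.125.
Change in consumer surplus = 6769.125 - 5565.125 = 1204.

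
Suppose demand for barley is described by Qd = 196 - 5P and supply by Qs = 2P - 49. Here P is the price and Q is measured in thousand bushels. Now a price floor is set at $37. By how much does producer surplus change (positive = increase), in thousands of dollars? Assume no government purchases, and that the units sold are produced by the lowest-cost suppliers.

Setting quantity demanded equal to quantity supplied, 196 - 5P = 2P - 49, gives P* = 35 and Q* = 21.
Since 37 > 35, the floor is binding.
At P = 37: Qd = 196 - 5·37 = 11 and Qs = 2·37 - 49 = 25.
Producer surplus without the control is ½ · (35 - 24.5) · 21 = 110.25.
With the floor, 11 units are sold at 37. The supply price at Q = 11 is 30, so PS = ½ · [(37 - 24.5) + (37 - 30)] · 11 = 107.25.
Change in producer surplus = 107.25 - 110.25 = -3.

-3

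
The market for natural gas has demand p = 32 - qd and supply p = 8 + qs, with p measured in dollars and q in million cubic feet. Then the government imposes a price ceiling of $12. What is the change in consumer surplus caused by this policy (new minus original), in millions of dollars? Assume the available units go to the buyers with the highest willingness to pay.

Rearranging demand gives qd = 32 - p; rearranging supply gives qs = p - 8. Setting quantity demanded equal to quantity supplied, 32 - p = p - 8, gives p* = 20 and q* = 12.
Since 12 < 20, the ceiling is binding.
At p = 12: qd = 32 - 12 = 20 and qs = 12 - 8 = 4.
Consumer surplus without the control is ½ · (32 - 20) · 12 = 72.
With the ceiling, 4 units are sold at 12 (assume they go to the highest-value buyers). The demand price at q = 4 is 28, so CS = ½ · [(32 - 12) + (28 - 12)] · 4 = 72.
Change in consumer surplus = 72 - 72 = 0.

0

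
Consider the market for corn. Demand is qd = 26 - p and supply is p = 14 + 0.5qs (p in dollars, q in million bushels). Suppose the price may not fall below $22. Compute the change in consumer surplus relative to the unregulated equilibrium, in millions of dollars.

-24

Rearranging supply gives qs = 2p - 28. Equilibrium: 26 - p = 2p - 28, so 54 = 3p and p* = 18, q* = 8.
Since 22 > 18, the floor is binding.
At p = 22: qd = 26 - 22 = 4 and qs = 2·22 - 28 = 16.
Consumer surplus without the control is ½ · (26 - 18) · 8 = 32.
With the floor, consumers buy 4 units at 22, so CS = ½ · (26 - 22) · 4 = 8.
Change in consumer surplus = 8 - 32 = -24.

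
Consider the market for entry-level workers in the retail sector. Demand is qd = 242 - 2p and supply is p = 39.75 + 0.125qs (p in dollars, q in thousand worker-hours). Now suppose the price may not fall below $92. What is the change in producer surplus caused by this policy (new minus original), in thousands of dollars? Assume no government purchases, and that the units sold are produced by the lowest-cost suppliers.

1764

Rearranging supply gives qs = 8p - 318. In a free market, 242 - 2p = 8p - 318 gives the equilibrium p* = 56, q* = 130.
Because the floor (92) lies above the market-clearing price, it is binding.
At p = 92: qd = 242 - 2·92 = 58 and qs = 8·92 - 318 = 418.
Producer surplus without the control is ½ · (56 - 39.75) · 130 = 1056.25.
With the floor, 58 units are sold at 92. The supply price at q = 58 is 47, so PS = ½ · [(92 - 39.75) + (92 - 47)] · 58 = 2820.25.
Change in producer surplus = 2820.25 - 1056.25 = 1764.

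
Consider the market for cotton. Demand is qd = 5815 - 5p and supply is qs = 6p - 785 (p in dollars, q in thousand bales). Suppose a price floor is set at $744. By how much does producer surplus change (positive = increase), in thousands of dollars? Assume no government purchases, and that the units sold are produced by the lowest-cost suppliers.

258480

Setting quantity demanded equal to quantity supplied, 5815 - 5p = 6p - 785, gives p* = 600 and q* = 2815.
Because the floor (744) lies above the market-clearing price, it is binding.
At p = 744: qd = 5815 - 5·744 = 2095 and qs = 6·744 - 785 = 3679.
Producer surplus without the control is ½ · (600 - 785/6) · 2815 = 7924225/12.
With the floor, 2095 units are sold at 744. The supply price at q = 2095 is 480, so PS = ½ · [(744 - 785/6) + (744 - 480)] · 2095 = 11025985/12.
Change in producer surplus = 11025985/12 - 7924225/12 = 258480.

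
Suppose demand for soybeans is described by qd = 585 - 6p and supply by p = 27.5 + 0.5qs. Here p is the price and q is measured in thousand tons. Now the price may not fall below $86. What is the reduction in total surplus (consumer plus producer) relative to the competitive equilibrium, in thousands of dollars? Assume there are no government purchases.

432

Rearranging supply gives qs = 2p - 55. Equilibrium: 585 - 6p = 2p - 55, so 640 = 8p and p* = 80, q* = 105.
Because the floor (86) lies above the market-clearing price, it is binding.
At p = 86: qd = 585 - 6·86 = 69 and qs = 2·86 - 55 = 117.
Quantity traded falls to 69. At q = 69 the demand price is (585 - 69)/6 = 86 and the supply price is (55 + 69)/2 = 62.
Deadweight loss = ½ · (86 - 62) · (105 - 69) = ½ · 24 · 36 = 432.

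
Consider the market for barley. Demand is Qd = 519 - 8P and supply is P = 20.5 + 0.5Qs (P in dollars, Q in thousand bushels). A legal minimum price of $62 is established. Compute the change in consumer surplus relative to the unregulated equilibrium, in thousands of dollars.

-282

Rearranging supply gives Qs = 2P - 41. Equilibrium: 519 - 8P = 2P - 41, so 560 = 10P and P* = 56, Q* = 71.
The floor of 62 is above the equilibrium price 56, so it binds.
At P = 62: Qd = 519 - 8·62 = 23 and Qs = 2·62 - 41 = 83.
Consumer surplus without the control is ½ · (64.875 - 56) · 71 = 315.0625.
With the floor, consumers buy 23 units at 62, so CS = ½ · (64.875 - 62) · 23 = 33.0625.
Change in consumer surplus = 33.0625 - 315.0625 = -282.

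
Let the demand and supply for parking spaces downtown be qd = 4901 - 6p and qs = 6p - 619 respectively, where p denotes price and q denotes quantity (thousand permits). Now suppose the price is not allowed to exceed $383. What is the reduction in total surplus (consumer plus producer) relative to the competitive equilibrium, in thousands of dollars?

35574

Equilibrium: 4901 - 6p = 6p - 619, so 5520 = 12p and p* = 460, q* = 2141.
The ceiling of 383 is below the equilibrium price 460, so it binds.
At p = 383: qd = 4901 - 6·383 = 2603 and qs = 6·383 - 619 = 1679.
Quantity traded falls to 1679. At q = 1679 the demand price is (4901 - 1679)/6 = 537 and the supply price is (619 + 1679)/6 = 383.
Deadweight loss = ½ · (537 - 383) · (2141 - 1679) = ½ · 154 · 462 = 35574.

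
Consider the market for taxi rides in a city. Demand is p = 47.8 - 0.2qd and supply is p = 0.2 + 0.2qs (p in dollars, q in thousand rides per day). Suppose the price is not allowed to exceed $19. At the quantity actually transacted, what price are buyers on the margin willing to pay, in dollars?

29

Rearranging demand gives qd = 239 - 5p; rearranging supply gives qs = 5p - 1. Setting quantity demanded equal to quantity supplied, 239 - 5p = 5p - 1, gives p* = 24 and q* = 119.
Because the ceiling (19) lies below the market-clearing price, it is binding.
At p = 19: qd = 239 - 5·19 = 144 and qs = 5·19 - 1 = 94.
Only 94 units reach the market. On the demand curve, the marginal buyer's willingness to pay at q = 94 is (239 - 94)/5 = 29.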